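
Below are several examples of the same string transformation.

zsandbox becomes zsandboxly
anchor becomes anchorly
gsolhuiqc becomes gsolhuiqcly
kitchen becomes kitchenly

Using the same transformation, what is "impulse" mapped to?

Rule — append "ly".
Doing the same to "impulse": "impulsely".

impulsely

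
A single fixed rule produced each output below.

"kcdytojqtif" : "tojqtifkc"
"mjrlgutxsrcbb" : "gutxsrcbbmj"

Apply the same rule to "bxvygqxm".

Rule — move the first 2 characters to the end (rotate left by 2), then delete the first 2 characters.
Doing the same to "bxvygqxm": "gqxmbx".

gqxmbx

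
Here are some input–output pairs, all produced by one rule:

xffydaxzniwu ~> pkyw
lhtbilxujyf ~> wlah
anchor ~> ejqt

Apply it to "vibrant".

tcpv

The transformation: shift every letter 2 places forward in the alphabet (wrapping around), then keep only the last 4 characters.
Working it through for "vibrant": intermediate "xkdtcpv", final "tcpv".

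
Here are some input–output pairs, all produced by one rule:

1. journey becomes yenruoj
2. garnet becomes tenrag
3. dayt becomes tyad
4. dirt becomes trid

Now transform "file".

elif

The pattern: reverse the string.
Applying that to "file" gives "elif".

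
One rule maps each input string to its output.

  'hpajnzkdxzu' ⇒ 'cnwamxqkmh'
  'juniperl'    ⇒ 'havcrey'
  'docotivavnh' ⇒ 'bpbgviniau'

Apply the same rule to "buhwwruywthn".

hujjehljgua

What's happening: shift every letter 13 places forward in the alphabet (wrapping around) — i.e. ROT13, then delete the first character.
So "buhwwruywthn" becomes "hujjehljgua".
(Check on "hpajnzkdxzu": → "ucnwamxqkmh" → "cnwamxqkmh" ✓)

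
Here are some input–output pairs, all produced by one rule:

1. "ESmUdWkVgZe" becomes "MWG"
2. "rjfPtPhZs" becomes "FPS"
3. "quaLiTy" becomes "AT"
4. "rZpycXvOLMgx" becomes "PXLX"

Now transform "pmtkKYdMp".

The rule is to keep one character in every 3, starting at position 3 (positions 3rd, 6th, 9th, ...), then convert every letter to uppercase.
For "pmtkKYdMp", step one produces "tYp"; step two turns that into "TYP".

TYP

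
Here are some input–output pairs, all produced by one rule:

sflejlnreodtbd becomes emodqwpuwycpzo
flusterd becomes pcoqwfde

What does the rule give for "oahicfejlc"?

The transformation: shift every letter 11 places forward in the alphabet (wrapping around), then move the last 3 characters to the front (rotate right by 3).
Doing the same to "oahicfejlc": "uwnzlstnqp".

uwnzlstnqp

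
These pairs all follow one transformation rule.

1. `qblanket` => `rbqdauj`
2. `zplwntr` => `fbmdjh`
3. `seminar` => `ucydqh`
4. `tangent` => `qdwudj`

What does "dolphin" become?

In each case the input is transformed by: delete the first character, then shift every letter 10 places backward in the alphabet (wrapping around).
Starting from "dolphin": after the first operation, "olphin"; after the second, "ebfxyd".

ebfxyd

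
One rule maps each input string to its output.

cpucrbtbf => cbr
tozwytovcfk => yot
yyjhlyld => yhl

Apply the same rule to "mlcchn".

hcc

The transformation: take characters alternately from the front and the back (1st, last, 2nd, 2nd-last, ...), then keep only the last 3 characters.
For "mlcchn", step one produces "mnlhcc"; step two turns that into "hcc".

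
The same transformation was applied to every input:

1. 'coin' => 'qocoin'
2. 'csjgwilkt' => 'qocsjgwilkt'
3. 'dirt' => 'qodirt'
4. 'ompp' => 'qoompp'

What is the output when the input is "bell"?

qobell

Rule — prepend "qo".
On "bell" that produces "qobell".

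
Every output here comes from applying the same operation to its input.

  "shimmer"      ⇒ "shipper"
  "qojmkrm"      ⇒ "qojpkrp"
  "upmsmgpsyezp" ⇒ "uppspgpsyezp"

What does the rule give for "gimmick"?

The rule is to replace every "m" with "p".
Doing the same to "gimmick": "gippick".

gippick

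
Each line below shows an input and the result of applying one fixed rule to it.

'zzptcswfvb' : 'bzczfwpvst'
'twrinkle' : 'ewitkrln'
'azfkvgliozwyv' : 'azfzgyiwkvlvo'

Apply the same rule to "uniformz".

fziumrno

Rule — sort the characters into alphabetical order, then take characters alternately from the front and the back (1st, last, 2nd, 2nd-last, ...).
For "uniformz", step one produces "fimnoruz"; step two turns that into "fziumrno".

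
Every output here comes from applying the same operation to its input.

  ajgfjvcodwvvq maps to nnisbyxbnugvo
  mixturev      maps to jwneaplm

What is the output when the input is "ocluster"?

The pattern: move the last 3 characters to the front (rotate right by 3), then shift every letter 8 places backward in the alphabet (wrapping around).
Starting from "ocluster": after the first operation, "teroclus"; after the second, "lwjgudmk".

lwjgudmk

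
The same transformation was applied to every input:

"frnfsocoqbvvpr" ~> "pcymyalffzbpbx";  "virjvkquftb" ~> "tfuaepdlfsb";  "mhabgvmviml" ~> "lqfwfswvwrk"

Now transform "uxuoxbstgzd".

yhlcdqjnehe

The pattern: shift every letter 10 places forward in the alphabet (wrapping around), then move the first 3 characters to the end (rotate left by 3).
On "uxuoxbstgzd": the first step gives "eheyhlcdqjn", and the second then gives "yhlcdqjnehe".
(Check on "frnfsocoqbvvpr": → "pbxpcymyalffzb" → "pcymyalffzbpbx" ✓)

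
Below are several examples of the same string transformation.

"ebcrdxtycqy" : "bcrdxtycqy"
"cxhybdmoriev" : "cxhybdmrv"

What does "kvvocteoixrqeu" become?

kvvctxrq

In each case the input is transformed by: remove every vowel.
On "kvvocteoixrqeu" that produces "kvvctxrq".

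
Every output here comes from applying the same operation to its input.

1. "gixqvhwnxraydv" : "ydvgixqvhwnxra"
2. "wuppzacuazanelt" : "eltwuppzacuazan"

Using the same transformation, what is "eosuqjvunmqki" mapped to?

qkieosuqjvunm

What's happening: move the last 3 characters to the front (rotate right by 3).
Doing the same to "eosuqjvunmqki": "qkieosuqjvunm".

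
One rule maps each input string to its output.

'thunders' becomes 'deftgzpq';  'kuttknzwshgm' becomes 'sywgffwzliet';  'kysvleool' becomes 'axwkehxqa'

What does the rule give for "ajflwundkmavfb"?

rnmvrxigzpwymh

Each output is the input with this applied: shift every letter 12 places forward in the alphabet (wrapping around), then move the last 2 characters to the front (rotate right by 2).
"ajflwundkmavfb" → "mvrxigzpwymhrn" → "rnmvrxigzpwymh".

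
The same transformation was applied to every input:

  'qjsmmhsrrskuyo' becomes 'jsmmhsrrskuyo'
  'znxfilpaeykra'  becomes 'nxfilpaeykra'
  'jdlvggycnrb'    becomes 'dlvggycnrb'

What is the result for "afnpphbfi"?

fnpphbfi

In each case the input is transformed by: delete the first character.
On "afnpphbfi" that produces "fnpphbfi".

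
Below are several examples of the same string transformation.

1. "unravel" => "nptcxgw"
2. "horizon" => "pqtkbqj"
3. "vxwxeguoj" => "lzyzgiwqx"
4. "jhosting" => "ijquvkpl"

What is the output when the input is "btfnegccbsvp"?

rvhpgieeduxd

Looking at the pairs, the operation is to swap the first and last characters, then shift every letter 2 places forward in the alphabet (wrapping around).
"btfnegccbsvp" → "ptfnegccbsvb" → "rvhpgieeduxd".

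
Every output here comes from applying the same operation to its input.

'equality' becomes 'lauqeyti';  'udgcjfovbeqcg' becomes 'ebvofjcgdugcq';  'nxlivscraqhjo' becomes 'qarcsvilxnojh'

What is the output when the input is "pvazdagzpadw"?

The transformation: reverse the string, then move the first 3 characters to the end (rotate left by 3).
"pvazdagzpadw" → "wdapzgadzavp" → "pzgadzavpwda".

pzgadzavpwda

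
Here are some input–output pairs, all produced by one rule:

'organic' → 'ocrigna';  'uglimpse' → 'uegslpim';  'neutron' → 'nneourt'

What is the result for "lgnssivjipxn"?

lngxnpsisjiv

What's happening: take characters alternately from the front and the back (1st, last, 2nd, 2nd-last, ...).
"lgnssivjipxn" → "lngxnpsisjiv".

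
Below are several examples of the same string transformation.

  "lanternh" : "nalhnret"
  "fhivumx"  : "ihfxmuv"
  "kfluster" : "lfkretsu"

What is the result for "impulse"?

The transformation: reverse the string, then move the last 3 characters to the front (rotate right by 3).
For "impulse", step one produces "eslupmi"; step two turns that into "pmieslu".

pmieslu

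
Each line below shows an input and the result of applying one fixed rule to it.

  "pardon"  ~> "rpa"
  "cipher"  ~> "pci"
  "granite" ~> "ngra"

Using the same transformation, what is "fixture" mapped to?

tfix

The pattern: delete the last 3 characters, then move the last character to the front.
Doing the same to "fixture": "tfix".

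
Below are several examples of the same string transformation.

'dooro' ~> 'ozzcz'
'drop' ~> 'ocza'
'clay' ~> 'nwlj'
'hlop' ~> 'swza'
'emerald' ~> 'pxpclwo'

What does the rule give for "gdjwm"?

Rule — shift every letter 11 places forward in the alphabet (wrapping around).
Doing the same to "gdjwm": "rouhx".

rouhx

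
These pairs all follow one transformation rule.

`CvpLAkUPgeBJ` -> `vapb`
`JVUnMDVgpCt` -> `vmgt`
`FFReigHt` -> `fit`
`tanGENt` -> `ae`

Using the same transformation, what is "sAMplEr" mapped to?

The transformation: keep one character in every 3, starting at position 2 (positions 2nd, 5th, 8th, ...), then convert every letter to lowercase.
For "sAMplEr" the result is "al".

al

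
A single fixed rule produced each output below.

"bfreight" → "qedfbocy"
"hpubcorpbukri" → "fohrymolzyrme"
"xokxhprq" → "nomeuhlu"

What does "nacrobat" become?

qxylozxk

The pattern: shift every letter 3 places backward in the alphabet (wrapping around), then reverse the string.
Starting from "nacrobat": after the first operation, "kxzolyxq"; after the second, "qxylozxk".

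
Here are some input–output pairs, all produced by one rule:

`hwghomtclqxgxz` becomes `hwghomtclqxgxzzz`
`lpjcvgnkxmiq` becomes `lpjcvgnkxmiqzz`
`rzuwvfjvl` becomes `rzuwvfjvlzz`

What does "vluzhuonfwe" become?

The rule is to append "zz".
"vluzhuonfwe" → "vluzhuonfwezz".

vluzhuonfwezz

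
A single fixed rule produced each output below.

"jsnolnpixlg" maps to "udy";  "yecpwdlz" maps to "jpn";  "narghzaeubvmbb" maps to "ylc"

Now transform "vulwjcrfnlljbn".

What's happening: shift every letter 11 places forward in the alphabet (wrapping around), then keep only the first 3 characters.
"vulwjcrfnlljbn" → "gfwhuncqywwumy" → "gfw".

gfw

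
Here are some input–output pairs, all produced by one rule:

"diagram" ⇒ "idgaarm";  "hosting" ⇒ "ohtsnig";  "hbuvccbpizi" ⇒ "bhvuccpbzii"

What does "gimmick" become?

igmmcik

In each case the input is transformed by: swap each adjacent pair of characters (1↔2, 3↔4, ...).
Doing the same to "gimmick": "igmmcik".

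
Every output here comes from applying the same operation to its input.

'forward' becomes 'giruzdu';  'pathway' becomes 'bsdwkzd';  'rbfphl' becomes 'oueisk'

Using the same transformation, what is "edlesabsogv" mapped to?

yhgohvdevrj

The rule is to move the last character to the front, then shift every letter 3 places forward in the alphabet (wrapping around).
"edlesabsogv" → "vedlesabsog" → "yhgohvdevrj".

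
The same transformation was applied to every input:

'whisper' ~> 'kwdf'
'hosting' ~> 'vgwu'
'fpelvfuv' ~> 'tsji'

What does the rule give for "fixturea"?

tlis

Looking at the pairs, the operation is to keep every other character starting from the first (positions 1st, 3rd, 5th, ...), then shift every letter 12 places backward in the alphabet (wrapping around).
Working it through for "fixturea": intermediate "fxue", final "tlis".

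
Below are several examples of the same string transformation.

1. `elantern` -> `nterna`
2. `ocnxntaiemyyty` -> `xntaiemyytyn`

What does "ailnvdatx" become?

In each case the input is transformed by: delete the first 2 characters, then move the first character to the end.
On "ailnvdatx": the first step gives "lnvdatx", and the second then gives "nvdatxl".

nvdatxl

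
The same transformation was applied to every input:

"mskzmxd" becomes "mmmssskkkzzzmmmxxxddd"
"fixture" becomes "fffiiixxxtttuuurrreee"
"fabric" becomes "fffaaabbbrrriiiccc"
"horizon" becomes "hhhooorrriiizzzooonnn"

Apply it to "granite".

The transformation: repeat every character 3 times.
Doing the same to "granite": "gggrrraaannniiittteee".

gggrrraaannniiittteee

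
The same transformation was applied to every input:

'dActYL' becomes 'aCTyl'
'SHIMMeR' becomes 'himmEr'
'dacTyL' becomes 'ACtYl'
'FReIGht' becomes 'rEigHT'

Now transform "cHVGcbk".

In each case the input is transformed by: delete the first character, then flip the case of every letter.
Starting from "cHVGcbk": after the first operation, "HVGcbk"; after the second, "hvgCBK".

hvgCBK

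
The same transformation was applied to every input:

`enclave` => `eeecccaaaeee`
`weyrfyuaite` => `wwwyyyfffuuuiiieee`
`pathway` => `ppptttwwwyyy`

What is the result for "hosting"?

Rule — keep every other character starting from the first (positions 1st, 3rd, 5th, ...), then repeat every character 3 times.
"hosting" → "hsig" → "hhhsssiiiggg".

hhhsssiiiggg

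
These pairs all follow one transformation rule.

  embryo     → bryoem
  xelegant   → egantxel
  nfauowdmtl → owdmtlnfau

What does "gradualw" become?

dualwgra

Each output is the input with this applied: move the last character to the front, then swap the front and back halves of the string.
"gradualw" → "wgradual" → "dualwgra".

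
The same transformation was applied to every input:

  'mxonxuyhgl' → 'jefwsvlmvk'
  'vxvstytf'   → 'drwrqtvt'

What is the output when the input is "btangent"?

rlcelyrz

Each output is the input with this applied: reverse the string, then shift every letter 2 places backward in the alphabet (wrapping around).
Starting from "btangent": after the first operation, "tnegnatb"; after the second, "rlcelyrz".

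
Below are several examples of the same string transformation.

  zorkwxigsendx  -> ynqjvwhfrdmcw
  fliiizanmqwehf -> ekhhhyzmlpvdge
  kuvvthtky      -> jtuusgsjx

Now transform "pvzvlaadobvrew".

In each case the input is transformed by: shift every letter 1 place backward in the alphabet (wrapping around).
For "pvzvlaadobvrew" the result is "ouyukzzcnauqdv".

ouyukzzcnauqdv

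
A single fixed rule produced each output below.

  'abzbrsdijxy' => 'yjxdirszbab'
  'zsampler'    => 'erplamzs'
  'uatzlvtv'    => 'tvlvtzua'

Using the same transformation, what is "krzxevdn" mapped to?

dnevzxkr

Rule — swap each adjacent pair of characters (1↔2, 3↔4, ...), then reverse the string.
Starting from "krzxevdn": after the first operation, "rkxzvend"; after the second, "dnevzxkr".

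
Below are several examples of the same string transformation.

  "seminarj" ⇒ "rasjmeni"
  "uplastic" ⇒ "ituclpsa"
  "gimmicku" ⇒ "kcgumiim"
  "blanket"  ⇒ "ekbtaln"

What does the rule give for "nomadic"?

In each case the input is transformed by: move the last 3 characters to the front (rotate right by 3), then swap each adjacent pair of characters (1↔2, 3↔4, ...).
On "nomadic" that produces "idncmoa".

idncmoa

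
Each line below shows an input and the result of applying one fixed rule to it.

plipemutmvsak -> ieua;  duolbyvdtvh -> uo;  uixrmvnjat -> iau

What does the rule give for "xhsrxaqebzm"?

The transformation: swap the first and last characters, then keep only the vowels.
Doing the same to "xhsrxaqebzm": "ae".

ae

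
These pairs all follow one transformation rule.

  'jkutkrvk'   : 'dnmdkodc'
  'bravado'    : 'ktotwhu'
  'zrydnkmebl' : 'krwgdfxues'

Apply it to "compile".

hfibexv

The rule is to move the first character to the end, then shift every letter 7 places backward in the alphabet (wrapping around).
Working it through for "compile": intermediate "ompilec", final "hfibexv".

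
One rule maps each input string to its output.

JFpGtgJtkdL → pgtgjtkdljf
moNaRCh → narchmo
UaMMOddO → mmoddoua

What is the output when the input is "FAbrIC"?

Each output is the input with this applied: move the first 2 characters to the end (rotate left by 2), then convert every letter to lowercase.
On "FAbrIC": the first step gives "brICFA", and the second then gives "bricfa".
(Check on "UaMMOddO": → "MMOddOUa" → "mmoddoua" ✓)

bricfa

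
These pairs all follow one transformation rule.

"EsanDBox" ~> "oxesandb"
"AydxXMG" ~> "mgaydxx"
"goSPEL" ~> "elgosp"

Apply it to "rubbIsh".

Rule — move the last 2 characters to the front (rotate right by 2), then convert every letter to lowercase.
On "rubbIsh": the first step gives "shrubbI", and the second then gives "shrubbi".

shrubbi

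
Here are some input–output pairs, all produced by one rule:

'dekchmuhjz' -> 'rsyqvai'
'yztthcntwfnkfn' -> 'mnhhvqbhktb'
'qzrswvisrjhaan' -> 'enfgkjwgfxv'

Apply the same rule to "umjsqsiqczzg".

iaxgegweq

The rule is to shift every letter 12 places backward in the alphabet (wrapping around), then delete the last 3 characters.
Starting from "umjsqsiqczzg": after the first operation, "iaxgegweqnnu"; after the second, "iaxgegweq".
(Check on "dekchmuhjz": → "rsyqvaivxn" → "rsyqvai" ✓)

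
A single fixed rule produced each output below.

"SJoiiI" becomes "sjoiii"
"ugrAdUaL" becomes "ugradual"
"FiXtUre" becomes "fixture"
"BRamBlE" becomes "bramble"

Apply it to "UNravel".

unravel

The rule is to convert every letter to lowercase.
On "UNravel" that produces "unravel".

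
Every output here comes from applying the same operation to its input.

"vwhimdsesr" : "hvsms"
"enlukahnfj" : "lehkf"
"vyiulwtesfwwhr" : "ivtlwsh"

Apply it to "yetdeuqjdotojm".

tyqetdj

Rule — keep every other character starting from the first (positions 1st, 3rd, 5th, ...), then swap each adjacent pair of characters (1↔2, 3↔4, ...).
Applying both steps to "yetdeuqjdotojm": "yteqdtj", then "tyqetdj".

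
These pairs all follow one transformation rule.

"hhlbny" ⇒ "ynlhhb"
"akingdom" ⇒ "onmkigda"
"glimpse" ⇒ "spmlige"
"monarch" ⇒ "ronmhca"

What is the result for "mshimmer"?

What's happening: sort the characters into reverse alphabetical order.
Applying that to "mshimmer" gives "srmmmihe".

srmmmihe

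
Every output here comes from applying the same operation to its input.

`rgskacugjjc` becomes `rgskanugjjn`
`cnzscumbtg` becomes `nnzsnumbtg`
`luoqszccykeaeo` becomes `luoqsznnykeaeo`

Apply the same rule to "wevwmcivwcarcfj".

The rule is to replace every "c" with "n".
For "wevwmcivwcarcfj" the result is "wevwmnivwnarnfj".

wevwmnivwnarnfj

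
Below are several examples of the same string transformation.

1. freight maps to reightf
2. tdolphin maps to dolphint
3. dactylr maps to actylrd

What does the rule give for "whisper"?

The transformation: move the first character to the end.
On "whisper" that produces "hisperw".

hisperw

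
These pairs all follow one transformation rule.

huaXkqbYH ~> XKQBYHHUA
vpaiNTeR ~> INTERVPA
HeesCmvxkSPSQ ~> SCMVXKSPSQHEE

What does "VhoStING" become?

STINGVHO

The transformation: move the first 3 characters to the end (rotate left by 3), then convert every letter to uppercase.
"VhoStING" → "StINGVho" → "STINGVHO".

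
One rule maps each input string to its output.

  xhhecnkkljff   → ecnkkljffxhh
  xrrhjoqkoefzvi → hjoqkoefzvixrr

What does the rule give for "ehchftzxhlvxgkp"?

The transformation: move the first 3 characters to the end (rotate left by 3).
For "ehchftzxhlvxgkp" the result is "hftzxhlvxgkpehc".

hftzxhlvxgkpehc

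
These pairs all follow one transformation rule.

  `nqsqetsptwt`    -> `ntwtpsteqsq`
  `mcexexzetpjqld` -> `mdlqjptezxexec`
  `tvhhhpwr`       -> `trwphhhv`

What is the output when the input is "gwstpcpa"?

gapcptsw

The transformation: reverse the string, then move the last character to the front.
For "gwstpcpa" the result is "gapcptsw".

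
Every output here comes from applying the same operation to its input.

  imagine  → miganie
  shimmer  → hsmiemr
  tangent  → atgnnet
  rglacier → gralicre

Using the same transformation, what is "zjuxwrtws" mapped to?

In each case the input is transformed by: swap each adjacent pair of characters (1↔2, 3↔4, ...).
On "zjuxwrtws" that produces "jzxurwwts".

jzxurwwts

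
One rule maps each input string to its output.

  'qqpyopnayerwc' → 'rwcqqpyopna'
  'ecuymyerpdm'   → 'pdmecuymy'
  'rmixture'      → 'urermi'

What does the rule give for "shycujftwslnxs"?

nxsshycujftw

In each case the input is transformed by: move the last 3 characters to the front (rotate right by 3), then delete the last 2 characters.
Working it through for "shycujftwslnxs": intermediate "nxsshycujftwsl", final "nxsshycujftw".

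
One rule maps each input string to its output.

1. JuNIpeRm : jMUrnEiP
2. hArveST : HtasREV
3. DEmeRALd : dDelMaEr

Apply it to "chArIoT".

The rule is to take characters alternately from the front and the back (1st, last, 2nd, 2nd-last, ...), then flip the case of every letter.
Starting from "chArIoT": after the first operation, "cThoAIr"; after the second, "CtHOaiR".

CtHOaiR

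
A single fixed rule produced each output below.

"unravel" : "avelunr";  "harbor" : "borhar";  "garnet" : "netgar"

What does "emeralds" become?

Rule — move the first 3 characters to the end (rotate left by 3).
"emeralds" → "raldseme".

raldseme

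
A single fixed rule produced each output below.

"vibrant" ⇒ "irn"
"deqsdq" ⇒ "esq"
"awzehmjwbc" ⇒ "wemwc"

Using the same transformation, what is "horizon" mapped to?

oio

The rule is to keep every other character starting from the second (positions 2nd, 4th, 6th, ...).
Applying that to "horizon" gives "oio".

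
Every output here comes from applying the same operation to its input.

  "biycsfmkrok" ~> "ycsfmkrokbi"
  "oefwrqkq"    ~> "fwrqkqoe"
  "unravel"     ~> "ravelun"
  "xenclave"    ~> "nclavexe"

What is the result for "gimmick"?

What's happening: move the first 2 characters to the end (rotate left by 2).
"gimmick" → "mmickgi".

mmickgi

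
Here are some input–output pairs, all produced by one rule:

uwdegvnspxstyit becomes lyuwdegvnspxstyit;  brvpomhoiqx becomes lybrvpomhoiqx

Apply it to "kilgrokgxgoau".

What's happening: prepend "ly".
"kilgrokgxgoau" → "lykilgrokgxgoau".

lykilgrokgxgoau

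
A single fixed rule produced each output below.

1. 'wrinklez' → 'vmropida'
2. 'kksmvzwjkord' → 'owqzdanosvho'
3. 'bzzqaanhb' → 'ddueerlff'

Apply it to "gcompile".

In each case the input is transformed by: move the first character to the end, then shift every letter 4 places forward in the alphabet (wrapping around).
"gcompile" → "gsqtmpik".

gsqtmpik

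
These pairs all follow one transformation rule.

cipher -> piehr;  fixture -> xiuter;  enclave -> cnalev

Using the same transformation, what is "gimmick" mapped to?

The rule is to delete the first character, then swap each adjacent pair of characters (1↔2, 3↔4, ...).
"gimmick" → "immick" → "miimkc".
(Check on "enclave": → "nclave" → "cnalev" ✓)

miimkc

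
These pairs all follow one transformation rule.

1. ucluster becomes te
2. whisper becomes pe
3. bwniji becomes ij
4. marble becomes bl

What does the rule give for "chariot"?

The pattern: move the last character to the front, then keep only the last 2 characters.
For "chariot" the result is "io".
(Check on "bwniji": → "ibwnij" → "ij" ✓)

io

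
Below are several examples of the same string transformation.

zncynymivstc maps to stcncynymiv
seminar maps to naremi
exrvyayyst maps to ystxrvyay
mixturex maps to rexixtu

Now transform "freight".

ghtrei

The transformation: delete the first character, then move the last 3 characters to the front (rotate right by 3).
Applying that to "freight" gives "ghtrei".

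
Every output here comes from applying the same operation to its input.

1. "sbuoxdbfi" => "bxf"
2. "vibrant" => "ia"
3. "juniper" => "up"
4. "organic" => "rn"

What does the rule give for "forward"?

oa

Rule — keep one character in every 3, starting at position 2 (positions 2nd, 5th, 8th, ...).
Doing the same to "forward": "oa".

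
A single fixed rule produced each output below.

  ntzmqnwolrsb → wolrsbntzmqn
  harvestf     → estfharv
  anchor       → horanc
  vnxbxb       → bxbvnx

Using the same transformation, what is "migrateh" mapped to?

What's happening: swap the front and back halves of the string.
On "migrateh" that produces "atehmigr".

atehmigr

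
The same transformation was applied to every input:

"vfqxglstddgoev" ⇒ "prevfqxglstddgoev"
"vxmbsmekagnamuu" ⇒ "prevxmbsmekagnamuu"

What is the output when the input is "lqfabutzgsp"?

What's happening: prepend "pre".
"lqfabutzgsp" → "prelqfabutzgsp".

prelqfabutzgsp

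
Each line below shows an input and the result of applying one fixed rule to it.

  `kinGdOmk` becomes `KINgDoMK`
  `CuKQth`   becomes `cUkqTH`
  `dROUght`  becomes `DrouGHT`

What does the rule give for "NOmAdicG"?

The transformation: flip the case of every letter.
So "NOmAdicG" becomes "noMaDICg".

noMaDICg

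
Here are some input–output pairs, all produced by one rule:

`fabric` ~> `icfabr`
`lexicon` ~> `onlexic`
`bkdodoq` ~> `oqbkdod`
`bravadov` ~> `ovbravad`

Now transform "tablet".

Looking at the pairs, the operation is to move the last 2 characters to the front (rotate right by 2).
Applying that to "tablet" gives "ettabl".

ettabl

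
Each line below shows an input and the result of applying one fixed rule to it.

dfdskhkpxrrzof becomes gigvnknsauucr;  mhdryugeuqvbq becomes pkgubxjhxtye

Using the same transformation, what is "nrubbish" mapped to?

quxeelv

What's happening: delete the last character, then shift every letter 3 places forward in the alphabet (wrapping around).
"nrubbish" → "nrubbis" → "quxeelv".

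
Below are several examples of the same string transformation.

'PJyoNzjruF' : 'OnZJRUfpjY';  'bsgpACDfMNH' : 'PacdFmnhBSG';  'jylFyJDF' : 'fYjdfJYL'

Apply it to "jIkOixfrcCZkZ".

The transformation: flip the case of every letter, then move the first 3 characters to the end (rotate left by 3).
For "jIkOixfrcCZkZ", step one produces "JiKoIXFRCczKz"; step two turns that into "oIXFRCczKzJiK".

oIXFRCczKzJiK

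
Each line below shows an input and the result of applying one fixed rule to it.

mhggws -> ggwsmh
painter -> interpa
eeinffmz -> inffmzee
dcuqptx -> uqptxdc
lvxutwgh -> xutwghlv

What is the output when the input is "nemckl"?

The transformation: move the first 2 characters to the end (rotate left by 2).
Applying that to "nemckl" gives "mcklne".

mcklne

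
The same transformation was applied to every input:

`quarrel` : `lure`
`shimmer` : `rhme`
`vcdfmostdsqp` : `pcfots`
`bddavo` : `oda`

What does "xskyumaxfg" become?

What's happening: move the last character to the front, then keep every other character starting from the first (positions 1st, 3rd, 5th, ...).
Working it through for "xskyumaxfg": intermediate "gxskyumaxf", final "gsymx".
(Check on "bddavo": → "obddav" → "oda" ✓)

gsymx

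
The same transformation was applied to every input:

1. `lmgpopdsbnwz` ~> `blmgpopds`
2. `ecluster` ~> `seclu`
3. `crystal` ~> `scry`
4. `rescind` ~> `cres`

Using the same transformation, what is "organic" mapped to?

The transformation: delete the last 3 characters, then move the last character to the front.
For "organic", step one produces "orga"; step two turns that into "aorg".
(Check on "crystal": → "crys" → "scry" ✓)

aorg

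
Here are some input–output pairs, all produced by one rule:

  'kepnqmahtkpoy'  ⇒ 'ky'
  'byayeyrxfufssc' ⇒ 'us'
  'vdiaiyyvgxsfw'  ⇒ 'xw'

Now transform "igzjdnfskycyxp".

yx

The pattern: keep one character in every 3, starting at position 1 (positions 1st, 4th, 7th, ...), then delete the first 3 characters.
Applying both steps to "igzjdnfskycyxp": "ijfyx", then "yx".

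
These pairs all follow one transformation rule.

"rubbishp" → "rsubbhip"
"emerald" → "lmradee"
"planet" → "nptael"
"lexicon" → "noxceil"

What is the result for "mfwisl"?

mswfil

Looking at the pairs, the operation is to sort the characters into alphabetical order, then move the last 3 characters to the front (rotate right by 3).
Starting from "mfwisl": after the first operation, "filmsw"; after the second, "mswfil".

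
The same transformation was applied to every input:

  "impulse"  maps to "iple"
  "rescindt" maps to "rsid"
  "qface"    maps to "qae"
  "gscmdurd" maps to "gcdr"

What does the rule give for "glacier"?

The transformation: keep every other character starting from the first (positions 1st, 3rd, 5th, ...).
So "glacier" becomes "gair".

gair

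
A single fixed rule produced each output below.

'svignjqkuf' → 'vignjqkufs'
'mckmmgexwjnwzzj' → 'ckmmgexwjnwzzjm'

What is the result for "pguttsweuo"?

The transformation: move the first character to the end.
On "pguttsweuo" that produces "guttsweuop".

guttsweuop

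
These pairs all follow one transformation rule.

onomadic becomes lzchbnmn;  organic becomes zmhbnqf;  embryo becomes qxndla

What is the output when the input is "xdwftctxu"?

The pattern: move the first 3 characters to the end (rotate left by 3), then shift every letter 1 place backward in the alphabet (wrapping around).
Applying that to "xdwftctxu" gives "esbswtwcv".

esbswtwcv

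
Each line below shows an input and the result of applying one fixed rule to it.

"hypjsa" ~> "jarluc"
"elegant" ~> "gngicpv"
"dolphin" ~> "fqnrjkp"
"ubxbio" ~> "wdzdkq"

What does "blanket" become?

The pattern: shift every letter 2 places forward in the alphabet (wrapping around).
For "blanket" the result is "dncpmgv".

dncpmgv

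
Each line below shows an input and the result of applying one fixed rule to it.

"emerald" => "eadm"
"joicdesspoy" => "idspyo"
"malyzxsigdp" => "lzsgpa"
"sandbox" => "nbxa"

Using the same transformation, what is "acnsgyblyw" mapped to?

In each case the input is transformed by: move the first 2 characters to the end (rotate left by 2), then keep every other character starting from the first (positions 1st, 3rd, 5th, ...).
Applying both steps to "acnsgyblyw": "nsgyblywac", then "ngbya".

ngbya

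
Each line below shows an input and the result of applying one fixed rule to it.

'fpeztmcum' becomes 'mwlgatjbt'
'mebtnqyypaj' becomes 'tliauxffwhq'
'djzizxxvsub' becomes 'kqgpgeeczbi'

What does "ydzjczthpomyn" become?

fkgqjgaowvtfu

Each output is the input with this applied: shift every letter 7 places forward in the alphabet (wrapping around).
Doing the same to "ydzjczthpomyn": "fkgqjgaowvtfu".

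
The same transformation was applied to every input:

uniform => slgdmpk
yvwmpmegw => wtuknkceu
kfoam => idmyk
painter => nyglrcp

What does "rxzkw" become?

In each case the input is transformed by: shift every letter 2 places backward in the alphabet (wrapping around).
"rxzkw" → "pvxiu".

pvxiu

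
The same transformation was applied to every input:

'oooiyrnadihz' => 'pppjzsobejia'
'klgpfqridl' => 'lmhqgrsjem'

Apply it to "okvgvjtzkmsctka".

plwhwkualntdulb

The pattern: shift every letter 1 place forward in the alphabet (wrapping around).
So "okvgvjtzkmsctka" becomes "plwhwkualntdulb".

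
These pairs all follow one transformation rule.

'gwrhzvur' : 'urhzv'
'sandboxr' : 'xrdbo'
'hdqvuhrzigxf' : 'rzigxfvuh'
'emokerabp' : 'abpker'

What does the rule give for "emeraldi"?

diral

The pattern: delete the first 3 characters, then move the first 3 characters to the end (rotate left by 3).
For "emeraldi", step one produces "raldi"; step two turns that into "diral".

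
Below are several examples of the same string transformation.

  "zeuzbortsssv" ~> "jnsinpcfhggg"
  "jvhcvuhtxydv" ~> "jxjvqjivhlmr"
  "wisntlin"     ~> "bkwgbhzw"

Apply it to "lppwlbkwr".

fzddkzpyk

The pattern: move the last character to the front, then shift every letter 12 places backward in the alphabet (wrapping around).
Starting from "lppwlbkwr": after the first operation, "rlppwlbkw"; after the second, "fzddkzpyk".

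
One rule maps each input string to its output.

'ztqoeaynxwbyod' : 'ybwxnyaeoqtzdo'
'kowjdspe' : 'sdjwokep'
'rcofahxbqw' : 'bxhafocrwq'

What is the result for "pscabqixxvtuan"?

Looking at the pairs, the operation is to reverse the string, then move the first 2 characters to the end (rotate left by 2).
"pscabqixxvtuan" → "nautvxxiqbacsp" → "utvxxiqbacspna".

utvxxiqbacspna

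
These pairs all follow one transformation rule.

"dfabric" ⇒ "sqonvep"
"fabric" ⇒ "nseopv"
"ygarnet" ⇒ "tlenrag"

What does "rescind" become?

Each output is the input with this applied: shift every letter 13 places forward in the alphabet (wrapping around) — i.e. ROT13, then swap each adjacent pair of characters (1↔2, 3↔4, ...).
"rescind" → "erfpvaq" → "repfavq".

repfavq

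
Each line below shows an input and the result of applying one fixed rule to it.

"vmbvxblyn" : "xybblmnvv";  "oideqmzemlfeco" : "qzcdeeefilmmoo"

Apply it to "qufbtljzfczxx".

Each output is the input with this applied: sort the characters into alphabetical order, then move the last 2 characters to the front (rotate right by 2).
Starting from "qufbtljzfczxx": after the first operation, "bcffjlqtuxxzz"; after the second, "zzbcffjlqtuxx".

zzbcffjlqtuxx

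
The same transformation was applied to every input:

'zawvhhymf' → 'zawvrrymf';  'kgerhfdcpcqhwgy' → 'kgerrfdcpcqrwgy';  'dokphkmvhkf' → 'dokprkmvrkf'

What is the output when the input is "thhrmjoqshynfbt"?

trrrmjoqsrynfbt

Looking at the pairs, the operation is to replace every "h" with "r".
Doing the same to "thhrmjoqshynfbt": "trrrmjoqsrynfbt".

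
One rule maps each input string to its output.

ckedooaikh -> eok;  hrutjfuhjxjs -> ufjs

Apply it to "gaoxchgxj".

ohj

What's happening: keep one character in every 3, starting at position 3 (positions 3rd, 6th, 9th, ...).
Doing the same to "gaoxchgxj": "ohj".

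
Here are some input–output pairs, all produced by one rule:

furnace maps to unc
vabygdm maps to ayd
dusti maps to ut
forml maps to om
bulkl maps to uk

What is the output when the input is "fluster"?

lse

In each case the input is transformed by: keep every other character starting from the second (positions 2nd, 4th, 6th, ...).
"fluster" → "lse".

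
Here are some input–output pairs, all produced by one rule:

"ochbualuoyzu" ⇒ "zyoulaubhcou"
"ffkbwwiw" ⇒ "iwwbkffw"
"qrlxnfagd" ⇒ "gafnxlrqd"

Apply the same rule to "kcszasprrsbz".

bsrrpsazsckz

In each case the input is transformed by: move the last character to the front, then reverse the string.
Starting from "kcszasprrsbz": after the first operation, "zkcszasprrsb"; after the second, "bsrrpsazsckz".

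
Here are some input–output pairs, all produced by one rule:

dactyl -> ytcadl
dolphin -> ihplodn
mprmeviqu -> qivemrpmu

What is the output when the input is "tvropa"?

porvta

The rule is to move the last character to the front, then reverse the string.
Working it through for "tvropa": intermediate "atvrop", final "porvta".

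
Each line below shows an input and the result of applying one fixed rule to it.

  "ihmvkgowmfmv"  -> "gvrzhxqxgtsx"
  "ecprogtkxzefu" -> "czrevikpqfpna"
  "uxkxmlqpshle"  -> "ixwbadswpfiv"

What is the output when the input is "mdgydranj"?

What's happening: shift every letter 11 places forward in the alphabet (wrapping around), then move the first 3 characters to the end (rotate left by 3).
"mdgydranj" → "xorjoclyu" → "joclyuxor".

joclyuxor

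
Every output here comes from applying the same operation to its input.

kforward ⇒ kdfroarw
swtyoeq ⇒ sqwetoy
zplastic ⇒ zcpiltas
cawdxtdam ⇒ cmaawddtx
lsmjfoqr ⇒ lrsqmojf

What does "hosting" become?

Each output is the input with this applied: take characters alternately from the front and the back (1st, last, 2nd, 2nd-last, ...).
"hosting" → "hgonsit".

hgonsit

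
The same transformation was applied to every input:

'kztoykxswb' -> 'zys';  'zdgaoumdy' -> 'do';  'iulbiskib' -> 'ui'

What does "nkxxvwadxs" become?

What's happening: delete the last 2 characters, then keep one character in every 3, starting at position 2 (positions 2nd, 5th, 8th, ...).
For "nkxxvwadxs", step one produces "nkxxvwad"; step two turns that into "kvd".

kvd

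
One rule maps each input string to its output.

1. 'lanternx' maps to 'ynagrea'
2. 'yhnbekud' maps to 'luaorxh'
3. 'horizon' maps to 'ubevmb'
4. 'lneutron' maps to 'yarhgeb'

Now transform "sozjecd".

fbmwrp

Rule — delete the last character, then shift every letter 13 places forward in the alphabet (wrapping around) — i.e. ROT13.
On "sozjecd": the first step gives "sozjec", and the second then gives "fbmwrp".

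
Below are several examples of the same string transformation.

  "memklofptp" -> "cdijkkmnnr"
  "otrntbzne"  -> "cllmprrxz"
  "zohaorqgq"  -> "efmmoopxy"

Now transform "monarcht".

afklmpry

The transformation: shift every letter 2 places backward in the alphabet (wrapping around), then sort the characters into alphabetical order.
"monarcht" → "afklmpry".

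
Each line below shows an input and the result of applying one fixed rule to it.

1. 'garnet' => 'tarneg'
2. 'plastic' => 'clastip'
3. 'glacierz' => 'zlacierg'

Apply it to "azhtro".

The pattern: swap the first and last characters.
Doing the same to "azhtro": "ozhtra".

ozhtra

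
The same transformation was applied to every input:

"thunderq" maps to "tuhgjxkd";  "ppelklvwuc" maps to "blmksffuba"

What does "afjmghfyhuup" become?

voxkkfqvzcwx

What's happening: shift every letter 10 places backward in the alphabet (wrapping around), then swap the front and back halves of the string.
For "afjmghfyhuup", step one produces "qvzcwxvoxkkf"; step two turns that into "voxkkfqvzcwx".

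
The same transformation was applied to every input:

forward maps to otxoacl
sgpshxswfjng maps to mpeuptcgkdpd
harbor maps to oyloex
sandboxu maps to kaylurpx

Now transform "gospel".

pmbidl

In each case the input is transformed by: move the first 2 characters to the end (rotate left by 2), then shift every letter 3 places backward in the alphabet (wrapping around).
Doing the same to "gospel": "pmbidl".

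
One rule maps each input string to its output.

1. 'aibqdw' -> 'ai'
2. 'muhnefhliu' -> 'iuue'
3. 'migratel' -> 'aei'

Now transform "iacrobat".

oaia

Rule — swap the front and back halves of the string, then keep only the vowels.
Working it through for "iacrobat": intermediate "obatiacr", final "oaia".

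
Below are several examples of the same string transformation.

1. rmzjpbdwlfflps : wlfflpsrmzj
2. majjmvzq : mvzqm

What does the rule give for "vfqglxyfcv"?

Looking at the pairs, the operation is to swap the front and back halves of the string, then delete the last 3 characters.
Applying that to "vfqglxyfcv" gives "xyfcvvf".

xyfcvvf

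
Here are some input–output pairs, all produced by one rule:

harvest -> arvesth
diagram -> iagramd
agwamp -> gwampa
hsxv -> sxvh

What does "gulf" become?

ulfg

In each case the input is transformed by: move the first character to the end.
Applying that to "gulf" gives "ulfg".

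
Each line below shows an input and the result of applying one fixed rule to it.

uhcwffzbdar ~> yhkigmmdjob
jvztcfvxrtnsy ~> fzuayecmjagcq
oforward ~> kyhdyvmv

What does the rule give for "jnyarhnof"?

mvuoyhfuq

Rule — reverse the string, then shift every letter 7 places forward in the alphabet (wrapping around).
So "jnyarhnof" becomes "mvuoyhfuq".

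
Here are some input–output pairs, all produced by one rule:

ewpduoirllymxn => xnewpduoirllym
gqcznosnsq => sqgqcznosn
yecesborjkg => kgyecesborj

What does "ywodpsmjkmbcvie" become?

Each output is the input with this applied: move the last 2 characters to the front (rotate right by 2).
So "ywodpsmjkmbcvie" becomes "ieywodpsmjkmbcv".

ieywodpsmjkmbcv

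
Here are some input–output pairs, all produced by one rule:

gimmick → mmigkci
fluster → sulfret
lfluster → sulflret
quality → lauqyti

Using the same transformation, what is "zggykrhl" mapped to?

kyggzlhr

What's happening: move the last 3 characters to the front (rotate right by 3), then reverse the string.
So "zggykrhl" becomes "kyggzlhr".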